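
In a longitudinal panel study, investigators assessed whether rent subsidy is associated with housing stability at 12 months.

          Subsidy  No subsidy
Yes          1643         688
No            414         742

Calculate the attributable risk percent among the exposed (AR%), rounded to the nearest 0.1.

39.8

Reading the table with exposure as columns: a = 1643 (Subsidy, case), b = 414 (Subsidy, non-case), c = 688 (No subsidy, case), d = 742.
Risk in exposed = 1643/2057 = 0.79874; risk in unexposed = 688/1430 = 0.48112.
RR = 0.79874/0.48112 = 1.66016
AR% = (RR − 1)/RR × 100 = (1.66016 − 1)/1.66016 × 100 = 39.7650%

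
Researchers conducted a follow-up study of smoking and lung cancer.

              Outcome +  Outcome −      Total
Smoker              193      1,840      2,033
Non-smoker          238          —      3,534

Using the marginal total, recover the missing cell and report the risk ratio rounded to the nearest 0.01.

1.41

The missing cell is in the unexposed row: 3534 − 238 = 3296.
So a = 193, b = 1840, c = 238, d = 3296.
RR = [a/(a+b)] / [c/(c+d)] = (193/2033) / (238/3534) = 0.09493/0.06735 = 1.40964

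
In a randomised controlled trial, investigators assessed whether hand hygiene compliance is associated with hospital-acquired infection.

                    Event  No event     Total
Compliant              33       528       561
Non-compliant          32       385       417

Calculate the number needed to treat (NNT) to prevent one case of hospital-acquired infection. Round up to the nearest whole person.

56

Risk in treated group = 33/561 = 0.05882; risk in control = 32/417 = 0.07674.
Absolute risk reduction = 0.07674 − 0.05882 = 0.01792
NNT = 1 / ARR = 1 / 0.01792 = 55.819 → round up → 56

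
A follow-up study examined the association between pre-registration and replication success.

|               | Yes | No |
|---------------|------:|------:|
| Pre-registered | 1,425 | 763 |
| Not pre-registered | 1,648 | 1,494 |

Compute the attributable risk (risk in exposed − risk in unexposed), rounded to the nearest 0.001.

Cells: a = 1425, b = 763, c = 1648, d = 1494.
Risk in exposed = 1425/2188 = 0.651280; risk in unexposed = 1648/3142 = 0.524507.
Risk difference = 0.651280 − 0.524507 = 0.126773

0.127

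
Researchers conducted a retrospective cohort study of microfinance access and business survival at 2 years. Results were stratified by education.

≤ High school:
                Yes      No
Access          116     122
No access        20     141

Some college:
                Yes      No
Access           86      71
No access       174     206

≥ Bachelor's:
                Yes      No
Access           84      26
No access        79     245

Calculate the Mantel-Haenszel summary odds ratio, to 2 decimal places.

OR_MH = Σ(aᵢdᵢ/nᵢ) / Σ(bᵢcᵢ/nᵢ), where nᵢ is the stratum total.
Stratum 1 (≤ High school): n = 399; a·d/n = 116·141/399 = 40.9925; b·c/n = 122·20/399 = 6.1153
Stratum 2 (Some college): n = 537; a·d/n = 86·206/537 = 32.9907; b·c/n = 71·174/537 = 23.0056
Stratum 3 (≥ Bachelor's): n = 434; a·d/n = 84·245/434 = 47.4194; b·c/n = 26·79/434 = 4.7327
OR_MH = (40.9925 + 32.9907 + 47.4194) / (6.1153 + 23.0056 + 4.7327) = 121.4025 / 33.8536 = 3.58610

3.59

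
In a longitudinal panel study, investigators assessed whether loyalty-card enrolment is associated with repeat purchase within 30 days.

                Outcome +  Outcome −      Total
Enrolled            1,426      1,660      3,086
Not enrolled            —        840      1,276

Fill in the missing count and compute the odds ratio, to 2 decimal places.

1.66

The missing cell is in the unexposed row: 1276 − 840 = 436.
So a = 1426, b = 1660, c = 436, d = 840.
OR = (a·d)/(b·c) = (1426 × 840) / (1660 × 436) = 1197840 / 723760 = 1.65502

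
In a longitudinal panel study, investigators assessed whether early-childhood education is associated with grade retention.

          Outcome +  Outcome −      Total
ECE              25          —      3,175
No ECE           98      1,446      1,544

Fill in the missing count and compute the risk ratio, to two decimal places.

0.12

The missing cell is in the exposed row: 3175 − 25 = 3150.
So a = 25, b = 3150, c = 98, d = 1446.
RR = [a/(a+b)] / [c/(c+d)] = (25/3175) / (98/1544) = 0.00787/0.06347 = 0.12406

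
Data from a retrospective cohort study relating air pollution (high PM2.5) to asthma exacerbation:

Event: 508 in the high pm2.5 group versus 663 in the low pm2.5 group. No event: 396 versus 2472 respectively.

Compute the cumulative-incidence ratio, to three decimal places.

From the description: a = 508, b = 396, c = 663, d = 2472.
Risk in exposed = 508/904 = 0.56195; risk in unexposed = 663/3135 = 0.21148.
RR = 0.56195 / 0.21148 = 2.65717
The risk among the exposed is 2.66 times that among the unexposed.

2.657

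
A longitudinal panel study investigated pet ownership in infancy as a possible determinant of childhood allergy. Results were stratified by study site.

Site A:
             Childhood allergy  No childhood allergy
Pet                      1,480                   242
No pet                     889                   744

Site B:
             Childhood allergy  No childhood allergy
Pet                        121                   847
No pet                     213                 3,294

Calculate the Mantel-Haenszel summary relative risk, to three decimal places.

1.623

RR_MH = Σ(aᵢ·n₀ᵢ/nᵢ) / Σ(cᵢ·n₁ᵢ/nᵢ), with n₁ᵢ = aᵢ+bᵢ (exposed), n₀ᵢ = cᵢ+dᵢ (unexposed), nᵢ = n₁ᵢ+n₀ᵢ.
Stratum 1 (Site A): n₁ = 1722, n₀ = 1633, n = 3355; a·n₀/n = 1480·1633/3355 = 720.3696; c·n₁/n = 889·1722/3355 = 456.2915
Stratum 2 (Site B): n₁ = 968, n₀ = 3507, n = 4475; a·n₀/n = 121·3507/4475 = 94.8261; c·n₁/n = 213·968/4475 = 46.0746
RR_MH = (720.3696 + 94.8261) / (456.2915 + 46.0746) = 815.1957 / 502.3661 = 1.62271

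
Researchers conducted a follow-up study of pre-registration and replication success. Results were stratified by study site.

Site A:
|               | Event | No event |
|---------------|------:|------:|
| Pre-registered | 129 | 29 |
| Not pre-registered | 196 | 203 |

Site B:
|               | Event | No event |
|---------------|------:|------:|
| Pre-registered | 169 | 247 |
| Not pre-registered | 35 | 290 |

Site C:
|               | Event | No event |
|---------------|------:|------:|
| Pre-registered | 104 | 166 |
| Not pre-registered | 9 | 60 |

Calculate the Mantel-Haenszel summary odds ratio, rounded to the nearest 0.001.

5.006

OR_MH = Σ(aᵢdᵢ/nᵢ) / Σ(bᵢcᵢ/nᵢ), where nᵢ is the stratum total.
Stratum 1 (Site A): n = 557; a·d/n = 129·203/557 = 47.0144; b·c/n = 29·196/557 = 10.2047
Stratum 2 (Site B): n = 741; a·d/n = 169·290/741 = 66.1404; b·c/n = 247·35/741 = 11.6667
Stratum 3 (Site C): n = 339; a·d/n = 104·60/339 = 18.4071; b·c/n = 166·9/339 = 4.4071
OR_MH = (47.0144 + 66.1404 + 18.4071) / (10.2047 + 11.6667 + 4.4071) = 131.5618 / 26.2784 = 5.00646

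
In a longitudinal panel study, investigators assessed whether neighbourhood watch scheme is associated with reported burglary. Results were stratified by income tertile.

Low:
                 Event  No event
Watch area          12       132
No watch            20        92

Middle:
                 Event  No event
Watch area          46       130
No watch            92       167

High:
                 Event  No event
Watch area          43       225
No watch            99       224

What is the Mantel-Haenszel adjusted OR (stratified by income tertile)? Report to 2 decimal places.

0.51

OR_MH = Σ(aᵢdᵢ/nᵢ) / Σ(bᵢcᵢ/nᵢ), where nᵢ is the stratum total.
Stratum 1 (Low): n = 256; a·d/n = 12·92/256 = 4.3125; b·c/n = 132·20/256 = 10.3125
Stratum 2 (Middle): n = 435; a·d/n = 46·167/435 = 17.6598; b·c/n = 130·92/435 = 27.4943
Stratum 3 (High): n = 591; a·d/n = 43·224/591 = 16.2978; b·c/n = 225·99/591 = 37.6904
OR_MH = (4.3125 + 17.6598 + 16.2978) / (10.3125 + 27.4943 + 37.6904) = 38.2701 / 75.4971 = 0.50691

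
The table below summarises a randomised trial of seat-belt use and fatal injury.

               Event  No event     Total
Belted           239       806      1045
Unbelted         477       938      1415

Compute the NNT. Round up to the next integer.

10

Risk in treated group = 239/1045 = 0.22871; risk in control = 477/1415 = 0.33710.
Absolute risk reduction = 0.33710 − 0.22871 = 0.10839
NNT = 1 / ARR = 1 / 0.10839 = 9.226 → round up → 10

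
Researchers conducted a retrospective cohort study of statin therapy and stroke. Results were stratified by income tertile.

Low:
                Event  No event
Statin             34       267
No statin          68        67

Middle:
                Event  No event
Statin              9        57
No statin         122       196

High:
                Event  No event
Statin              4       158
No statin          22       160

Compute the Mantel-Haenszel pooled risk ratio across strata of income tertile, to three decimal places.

0.257

RR_MH = Σ(aᵢ·n₀ᵢ/nᵢ) / Σ(cᵢ·n₁ᵢ/nᵢ), with n₁ᵢ = aᵢ+bᵢ (exposed), n₀ᵢ = cᵢ+dᵢ (unexposed), nᵢ = n₁ᵢ+n₀ᵢ.
Stratum 1 (Low): n₁ = 301, n₀ = 135, n = 436; a·n₀/n = 34·135/436 = 10.5275; c·n₁/n = 68·301/436 = 46.9450
Stratum 2 (Middle): n₁ = 66, n₀ = 318, n = 384; a·n₀/n = 9·318/384 = 7.4531; c·n₁/n = 122·66/384 = 20.9688
Stratum 3 (High): n₁ = 162, n₀ = 182, n = 344; a·n₀/n = 4·182/344 = 2.1163; c·n₁/n = 22·162/344 = 10.3605
RR_MH = (10.5275 + 7.4531 + 2.1163) / (46.9450 + 20.9688 + 10.3605) = 20.0969 / 78.2742 = 0.25675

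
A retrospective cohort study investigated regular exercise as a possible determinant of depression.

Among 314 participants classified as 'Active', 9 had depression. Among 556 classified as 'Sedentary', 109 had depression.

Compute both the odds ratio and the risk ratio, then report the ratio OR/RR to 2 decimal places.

0.83

From the description: a = 9, b = 305, c = 109, d = 447.
OR = (9·447)/(305·109) = 4023/33245 = 0.12101
Risk in exposed = 9/314 = 0.02866; risk in unexposed = 109/556 = 0.19604; RR = 0.14620
OR/RR = 0.12101 / 0.14620 = 0.82768
The outcome is not rare, so the OR lies further from 1 than the RR.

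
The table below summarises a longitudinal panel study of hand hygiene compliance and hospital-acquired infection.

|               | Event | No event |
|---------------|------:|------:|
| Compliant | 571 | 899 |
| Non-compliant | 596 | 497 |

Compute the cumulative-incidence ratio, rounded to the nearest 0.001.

Cells: a = 571, b = 899, c = 596, d = 497.
Risk in exposed = 571/1470 = 0.38844; risk in unexposed = 596/1093 = 0.54529.
RR = 0.38844 / 0.54529 = 0.71235
The risk is 29% lower among the exposed than among the unexposed.

0.712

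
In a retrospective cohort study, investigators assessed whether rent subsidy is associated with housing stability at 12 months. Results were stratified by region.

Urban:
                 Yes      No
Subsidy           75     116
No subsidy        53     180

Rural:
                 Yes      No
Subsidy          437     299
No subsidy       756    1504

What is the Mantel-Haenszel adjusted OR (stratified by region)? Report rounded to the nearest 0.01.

2.79

OR_MH = Σ(aᵢdᵢ/nᵢ) / Σ(bᵢcᵢ/nᵢ), where nᵢ is the stratum total.
Stratum 1 (Urban): n = 424; a·d/n = 75·180/424 = 31.8396; b·c/n = 116·53/424 = 14.5000
Stratum 2 (Rural): n = 2996; a·d/n = 437·1504/2996 = 219.3752; b·c/n = 299·756/2996 = 75.4486
OR_MH = (31.8396 + 219.3752) / (14.5000 + 75.4486) = 251.2148 / 89.9486 = 2.79287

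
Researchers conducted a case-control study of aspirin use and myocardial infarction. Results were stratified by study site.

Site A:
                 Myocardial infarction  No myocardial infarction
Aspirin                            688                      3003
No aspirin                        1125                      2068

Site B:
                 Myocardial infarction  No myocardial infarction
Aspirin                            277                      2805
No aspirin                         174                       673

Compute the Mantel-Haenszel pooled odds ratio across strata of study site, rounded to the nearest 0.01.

0.41

OR_MH = Σ(aᵢdᵢ/nᵢ) / Σ(bᵢcᵢ/nᵢ), where nᵢ is the stratum total.
Stratum 1 (Site A): n = 6884; a·d/n = 688·2068/6884 = 206.6798; b·c/n = 3003·1125/6884 = 490.7576
Stratum 2 (Site B): n = 3929; a·d/n = 277·673/3929 = 47.4474; b·c/n = 2805·174/3929 = 124.2224
OR_MH = (206.6798 + 47.4474) / (490.7576 + 124.2224) = 254.1273 / 614.9800 = 0.41323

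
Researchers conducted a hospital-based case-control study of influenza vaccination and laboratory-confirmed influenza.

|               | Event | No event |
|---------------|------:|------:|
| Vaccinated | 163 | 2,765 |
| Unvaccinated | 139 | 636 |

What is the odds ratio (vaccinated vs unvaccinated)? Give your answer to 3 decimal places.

Cells: a = 163, b = 2765, c = 139, d = 636.
OR = (a·d)/(b·c) = (163 × 636) / (2765 × 139) = 103668 / 384335 = 0.26973
Exposure is associated with lower odds of laboratory-confirmed influenza (OR = 0.27 < 1).

0.270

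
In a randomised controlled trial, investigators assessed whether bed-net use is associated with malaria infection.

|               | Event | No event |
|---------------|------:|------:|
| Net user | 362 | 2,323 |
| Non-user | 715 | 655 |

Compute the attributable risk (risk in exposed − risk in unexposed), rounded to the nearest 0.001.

-0.387

Cells: a = 362, b = 2323, c = 715, d = 655.
Risk in exposed = 362/2685 = 0.134823; risk in unexposed = 715/1370 = 0.521898.
Risk difference = 0.134823 − 0.521898 = -0.387075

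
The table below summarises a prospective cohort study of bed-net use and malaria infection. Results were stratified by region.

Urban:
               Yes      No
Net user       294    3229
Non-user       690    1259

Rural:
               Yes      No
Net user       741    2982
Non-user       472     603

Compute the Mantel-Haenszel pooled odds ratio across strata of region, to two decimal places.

OR_MH = Σ(aᵢdᵢ/nᵢ) / Σ(bᵢcᵢ/nᵢ), where nᵢ is the stratum total.
Stratum 1 (Urban): n = 5472; a·d/n = 294·1259/5472 = 67.6436; b·c/n = 3229·690/5472 = 407.1656
Stratum 2 (Rural): n = 4798; a·d/n = 741·603/4798 = 93.1269; b·c/n = 2982·472/4798 = 293.3522
OR_MH = (67.6436 + 93.1269) / (407.1656 + 293.3522) = 160.7706 / 700.5178 = 0.22950

0.23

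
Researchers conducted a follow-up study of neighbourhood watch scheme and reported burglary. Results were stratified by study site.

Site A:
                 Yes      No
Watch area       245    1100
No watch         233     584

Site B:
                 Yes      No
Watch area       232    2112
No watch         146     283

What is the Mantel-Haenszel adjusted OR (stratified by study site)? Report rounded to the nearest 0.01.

0.39

OR_MH = Σ(aᵢdᵢ/nᵢ) / Σ(bᵢcᵢ/nᵢ), where nᵢ is the stratum total.
Stratum 1 (Site A): n = 2162; a·d/n = 245·584/2162 = 66.1795; b·c/n = 1100·233/2162 = 118.5476
Stratum 2 (Site B): n = 2773; a·d/n = 232·283/2773 = 23.6769; b·c/n = 2112·146/2773 = 111.1980
OR_MH = (66.1795 + 23.6769) / (118.5476 + 111.1980) = 89.8563 / 229.7456 = 0.39111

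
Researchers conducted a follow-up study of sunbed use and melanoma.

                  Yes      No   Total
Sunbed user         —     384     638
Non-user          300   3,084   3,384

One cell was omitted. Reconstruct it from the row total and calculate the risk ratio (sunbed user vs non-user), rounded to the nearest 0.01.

The missing cell is in the exposed row: 638 − 384 = 254.
So a = 254, b = 384, c = 300, d = 3084.
RR = [a/(a+b)] / [c/(c+d)] = (254/638) / (300/3384) = 0.39812/0.08865 = 4.49078

4.49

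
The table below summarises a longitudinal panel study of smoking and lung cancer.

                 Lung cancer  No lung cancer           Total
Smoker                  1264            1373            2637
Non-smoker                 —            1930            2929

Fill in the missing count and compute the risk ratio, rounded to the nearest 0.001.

The missing cell is in the unexposed row: 2929 − 1930 = 999.
So a = 1264, b = 1373, c = 999, d = 1930.
RR = [a/(a+b)] / [c/(c+d)] = (1264/2637) / (999/2929) = 0.47933/0.34107 = 1.40537

1.405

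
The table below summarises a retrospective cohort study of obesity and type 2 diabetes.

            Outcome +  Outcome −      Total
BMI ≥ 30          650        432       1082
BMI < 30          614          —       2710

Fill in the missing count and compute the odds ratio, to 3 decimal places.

5.136

The missing cell is in the unexposed row: 2710 − 614 = 2096.
So a = 650, b = 432, c = 614, d = 2096.
OR = (a·d)/(b·c) = (650 × 2096) / (432 × 614) = 1362400 / 265248 = 5.13633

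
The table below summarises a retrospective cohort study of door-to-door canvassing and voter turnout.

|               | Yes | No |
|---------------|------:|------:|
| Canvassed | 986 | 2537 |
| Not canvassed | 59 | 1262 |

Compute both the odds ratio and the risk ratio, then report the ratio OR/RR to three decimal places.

1.327

Cells: a = 986, b = 2537, c = 59, d = 1262.
OR = (986·1262)/(2537·59) = 1244332/149683 = 8.31312
Risk in exposed = 986/3523 = 0.27988; risk in unexposed = 59/1321 = 0.04466; RR = 6.26636
OR/RR = 8.31312 / 6.26636 = 1.32663
The outcome is not rare, so the OR lies further from 1 than the RR.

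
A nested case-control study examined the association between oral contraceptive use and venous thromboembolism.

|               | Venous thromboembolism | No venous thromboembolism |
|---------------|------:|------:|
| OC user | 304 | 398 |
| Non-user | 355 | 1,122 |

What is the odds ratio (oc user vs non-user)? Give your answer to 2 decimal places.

2.41

Cells: a = 304, b = 398, c = 355, d = 1122.
OR = (a·d)/(b·c) = (304 × 1122) / (398 × 355) = 341088 / 141290 = 2.41410
The odds of venous thromboembolism are about 2.41 times as high in the oc user group.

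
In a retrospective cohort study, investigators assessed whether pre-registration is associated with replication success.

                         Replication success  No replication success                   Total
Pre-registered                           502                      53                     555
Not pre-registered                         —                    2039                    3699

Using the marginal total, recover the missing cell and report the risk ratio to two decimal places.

The missing cell is in the unexposed row: 3699 − 2039 = 1660.
So a = 502, b = 53, c = 1660, d = 2039.
RR = [a/(a+b)] / [c/(c+d)] = (502/555) / (1660/3699) = 0.90450/0.44877 = 2.01552

2.02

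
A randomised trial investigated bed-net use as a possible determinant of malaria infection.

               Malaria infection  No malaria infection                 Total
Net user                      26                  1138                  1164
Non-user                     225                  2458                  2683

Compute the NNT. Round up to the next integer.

17

Risk in treated group = 26/1164 = 0.02234; risk in control = 225/2683 = 0.08386.
Absolute risk reduction = 0.08386 − 0.02234 = 0.06152
NNT = 1 / ARR = 1 / 0.06152 = 16.254 → round up → 17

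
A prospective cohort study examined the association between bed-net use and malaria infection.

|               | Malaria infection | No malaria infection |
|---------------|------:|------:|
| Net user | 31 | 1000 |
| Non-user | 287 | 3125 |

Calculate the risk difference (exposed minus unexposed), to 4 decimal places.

-0.0540

Cells: a = 31, b = 1000, c = 287, d = 3125.
Risk in exposed = 31/1031 = 0.030068; risk in unexposed = 287/3412 = 0.084115.
Risk difference = 0.030068 − 0.084115 = -0.054047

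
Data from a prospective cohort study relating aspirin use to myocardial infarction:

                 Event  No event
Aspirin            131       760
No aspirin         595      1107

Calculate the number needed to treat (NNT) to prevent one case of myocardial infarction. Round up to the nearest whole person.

Risk in treated group = 131/891 = 0.14703; risk in control = 595/1702 = 0.34959.
Absolute risk reduction = 0.34959 − 0.14703 = 0.20256
NNT = 1 / ARR = 1 / 0.20256 = 4.937 → round up → 5

5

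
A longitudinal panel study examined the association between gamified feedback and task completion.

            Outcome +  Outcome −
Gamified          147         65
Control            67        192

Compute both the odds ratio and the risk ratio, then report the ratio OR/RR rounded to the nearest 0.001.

2.418

Cells: a = 147, b = 65, c = 67, d = 192.
OR = (147·192)/(65·67) = 28224/4355 = 6.48083
Risk in exposed = 147/212 = 0.69340; risk in unexposed = 67/259 = 0.25869; RR = 2.68044
OR/RR = 6.48083 / 2.68044 = 2.41782
The outcome is not rare, so the OR lies further from 1 than the RR.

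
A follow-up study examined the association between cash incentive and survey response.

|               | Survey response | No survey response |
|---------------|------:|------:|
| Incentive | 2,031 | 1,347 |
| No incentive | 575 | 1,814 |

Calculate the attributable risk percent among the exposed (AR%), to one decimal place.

Cells: a = 2031, b = 1347, c = 575, d = 1814.
Risk in exposed = 2031/3378 = 0.60124; risk in unexposed = 575/2389 = 0.24069.
RR = 0.60124/0.24069 = 2.49804
AR% = (RR − 1)/RR × 100 = (2.49804 − 1)/2.49804 × 100 = 59.9685%

60.0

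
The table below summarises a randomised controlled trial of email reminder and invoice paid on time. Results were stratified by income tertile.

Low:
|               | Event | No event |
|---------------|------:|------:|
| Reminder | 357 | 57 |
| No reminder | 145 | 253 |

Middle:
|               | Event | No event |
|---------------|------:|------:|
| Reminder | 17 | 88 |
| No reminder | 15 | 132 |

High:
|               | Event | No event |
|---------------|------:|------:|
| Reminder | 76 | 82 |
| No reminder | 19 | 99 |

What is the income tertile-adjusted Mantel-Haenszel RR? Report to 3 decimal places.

RR_MH = Σ(aᵢ·n₀ᵢ/nᵢ) / Σ(cᵢ·n₁ᵢ/nᵢ), with n₁ᵢ = aᵢ+bᵢ (exposed), n₀ᵢ = cᵢ+dᵢ (unexposed), nᵢ = n₁ᵢ+n₀ᵢ.
Stratum 1 (Low): n₁ = 414, n₀ = 398, n = 812; a·n₀/n = 357·398/812 = 174.9828; c·n₁/n = 145·414/812 = 73.9286
Stratum 2 (Middle): n₁ = 105, n₀ = 147, n = 252; a·n₀/n = 17·147/252 = 9.9167; c·n₁/n = 15·105/252 = 6.2500
Stratum 3 (High): n₁ = 158, n₀ = 118, n = 276; a·n₀/n = 76·118/276 = 32.4928; c·n₁/n = 19·158/276 = 10.8768
RR_MH = (174.9828 + 9.9167 + 32.4928) / (73.9286 + 6.2500 + 10.8768) = 217.3922 / 91.0554 = 2.38747

2.387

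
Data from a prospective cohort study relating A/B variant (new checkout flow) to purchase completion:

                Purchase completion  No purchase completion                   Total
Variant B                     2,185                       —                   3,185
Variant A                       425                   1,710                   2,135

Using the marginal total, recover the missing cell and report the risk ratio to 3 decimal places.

The missing cell is in the exposed row: 3185 − 2185 = 1000.
So a = 2185, b = 1000, c = 425, d = 1710.
RR = [a/(a+b)] / [c/(c+d)] = (2185/3185) / (425/2135) = 0.68603/0.19906 = 3.44628

3.446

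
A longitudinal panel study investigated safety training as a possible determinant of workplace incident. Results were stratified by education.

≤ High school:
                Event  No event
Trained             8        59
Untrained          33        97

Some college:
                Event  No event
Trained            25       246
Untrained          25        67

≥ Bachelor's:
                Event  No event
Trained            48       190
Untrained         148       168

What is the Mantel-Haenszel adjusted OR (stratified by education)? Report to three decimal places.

OR_MH = Σ(aᵢdᵢ/nᵢ) / Σ(bᵢcᵢ/nᵢ), where nᵢ is the stratum total.
Stratum 1 (≤ High school): n = 197; a·d/n = 8·97/197 = 3.9391; b·c/n = 59·33/197 = 9.8832
Stratum 2 (Some college): n = 363; a·d/n = 25·67/363 = 4.6143; b·c/n = 246·25/363 = 16.9421
Stratum 3 (≥ Bachelor's): n = 554; a·d/n = 48·168/554 = 14.5560; b·c/n = 190·148/554 = 50.7581
OR_MH = (3.9391 + 4.6143 + 14.5560) / (9.8832 + 16.9421 + 50.7581) = 23.1094 / 77.5835 = 0.29786

0.298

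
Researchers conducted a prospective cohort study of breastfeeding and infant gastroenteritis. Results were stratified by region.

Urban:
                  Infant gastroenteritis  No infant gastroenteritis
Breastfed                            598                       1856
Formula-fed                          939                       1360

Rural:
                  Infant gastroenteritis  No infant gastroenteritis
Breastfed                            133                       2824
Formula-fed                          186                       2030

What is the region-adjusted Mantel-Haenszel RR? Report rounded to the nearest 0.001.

RR_MH = Σ(aᵢ·n₀ᵢ/nᵢ) / Σ(cᵢ·n₁ᵢ/nᵢ), with n₁ᵢ = aᵢ+bᵢ (exposed), n₀ᵢ = cᵢ+dᵢ (unexposed), nᵢ = n₁ᵢ+n₀ᵢ.
Stratum 1 (Urban): n₁ = 2454, n₀ = 2299, n = 4753; a·n₀/n = 598·2299/4753 = 289.2493; c·n₁/n = 939·2454/4753 = 484.8109
Stratum 2 (Rural): n₁ = 2957, n₀ = 2216, n = 5173; a·n₀/n = 133·2216/5173 = 56.9743; c·n₁/n = 186·2957/5173 = 106.3217
RR_MH = (289.2493 + 56.9743) / (484.8109 + 106.3217) = 346.2236 / 591.1325 = 0.58570

0.586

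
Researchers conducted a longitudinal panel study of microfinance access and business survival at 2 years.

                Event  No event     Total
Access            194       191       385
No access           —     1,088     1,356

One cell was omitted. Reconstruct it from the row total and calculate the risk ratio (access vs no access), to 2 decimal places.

The missing cell is in the unexposed row: 1356 − 1088 = 268.
So a = 194, b = 191, c = 268, d = 1088.
RR = [a/(a+b)] / [c/(c+d)] = (194/385) / (268/1356) = 0.50390/0.19764 = 2.54956

2.55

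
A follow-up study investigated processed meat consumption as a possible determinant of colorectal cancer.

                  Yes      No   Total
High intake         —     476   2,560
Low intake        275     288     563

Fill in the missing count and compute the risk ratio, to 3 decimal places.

1.667

The missing cell is in the exposed row: 2560 − 476 = 2084.
So a = 2084, b = 476, c = 275, d = 288.
RR = [a/(a+b)] / [c/(c+d)] = (2084/2560) / (275/563) = 0.81406/0.48845 = 1.66661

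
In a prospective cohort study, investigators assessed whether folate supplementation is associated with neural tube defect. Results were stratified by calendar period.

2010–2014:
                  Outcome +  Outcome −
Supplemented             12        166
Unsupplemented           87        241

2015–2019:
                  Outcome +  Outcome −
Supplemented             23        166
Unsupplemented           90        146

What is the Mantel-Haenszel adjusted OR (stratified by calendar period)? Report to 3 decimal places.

OR_MH = Σ(aᵢdᵢ/nᵢ) / Σ(bᵢcᵢ/nᵢ), where nᵢ is the stratum total.
Stratum 1 (2010–2014): n = 506; a·d/n = 12·241/506 = 5.7154; b·c/n = 166·87/506 = 28.5415
Stratum 2 (2015–2019): n = 425; a·d/n = 23·146/425 = 7.9012; b·c/n = 166·90/425 = 35.1529
OR_MH = (5.7154 + 7.9012) / (28.5415 + 35.1529) = 13.6166 / 63.6944 = 0.21378

0.214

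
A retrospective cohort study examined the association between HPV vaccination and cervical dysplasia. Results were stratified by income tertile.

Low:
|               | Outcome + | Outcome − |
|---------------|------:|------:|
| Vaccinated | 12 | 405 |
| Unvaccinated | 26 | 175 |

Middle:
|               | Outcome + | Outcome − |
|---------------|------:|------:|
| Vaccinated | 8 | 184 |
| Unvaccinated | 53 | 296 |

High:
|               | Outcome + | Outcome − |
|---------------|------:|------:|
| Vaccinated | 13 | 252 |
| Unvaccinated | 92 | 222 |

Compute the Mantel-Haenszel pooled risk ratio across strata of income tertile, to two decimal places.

0.21

RR_MH = Σ(aᵢ·n₀ᵢ/nᵢ) / Σ(cᵢ·n₁ᵢ/nᵢ), with n₁ᵢ = aᵢ+bᵢ (exposed), n₀ᵢ = cᵢ+dᵢ (unexposed), nᵢ = n₁ᵢ+n₀ᵢ.
Stratum 1 (Low): n₁ = 417, n₀ = 201, n = 618; a·n₀/n = 12·201/618 = 3.9029; c·n₁/n = 26·417/618 = 17.5437
Stratum 2 (Middle): n₁ = 192, n₀ = 349, n = 541; a·n₀/n = 8·349/541 = 5.1608; c·n₁/n = 53·192/541 = 18.8096
Stratum 3 (High): n₁ = 265, n₀ = 314, n = 579; a·n₀/n = 13·314/579 = 7.0501; c·n₁/n = 92·265/579 = 42.1071
RR_MH = (3.9029 + 5.1608 + 7.0501) / (17.5437 + 18.8096 + 42.1071) = 16.1138 / 78.4604 = 0.20538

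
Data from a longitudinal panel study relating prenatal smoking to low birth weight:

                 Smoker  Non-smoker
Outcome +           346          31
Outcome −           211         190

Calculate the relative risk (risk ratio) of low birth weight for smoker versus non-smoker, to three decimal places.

4.428

Reading the table with exposure as columns: a = 346 (Smoker, case), b = 211 (Smoker, non-case), c = 31 (Non-smoker, case), d = 190.
Risk in exposed = 346/557 = 0.62118; risk in unexposed = 31/221 = 0.14027.
RR = 0.62118 / 0.14027 = 4.42845
The risk among the exposed is 4.43 times that among the unexposed.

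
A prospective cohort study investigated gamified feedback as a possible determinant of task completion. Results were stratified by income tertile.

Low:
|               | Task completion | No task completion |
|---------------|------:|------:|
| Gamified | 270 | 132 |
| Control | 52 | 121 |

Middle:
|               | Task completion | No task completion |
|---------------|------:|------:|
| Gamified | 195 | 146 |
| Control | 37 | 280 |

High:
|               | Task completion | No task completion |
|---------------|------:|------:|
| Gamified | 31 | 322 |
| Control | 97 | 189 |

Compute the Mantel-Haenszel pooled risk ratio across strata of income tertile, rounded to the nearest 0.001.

RR_MH = Σ(aᵢ·n₀ᵢ/nᵢ) / Σ(cᵢ·n₁ᵢ/nᵢ), with n₁ᵢ = aᵢ+bᵢ (exposed), n₀ᵢ = cᵢ+dᵢ (unexposed), nᵢ = n₁ᵢ+n₀ᵢ.
Stratum 1 (Low): n₁ = 402, n₀ = 173, n = 575; a·n₀/n = 270·173/575 = 81.2348; c·n₁/n = 52·402/575 = 36.3548
Stratum 2 (Middle): n₁ = 341, n₀ = 317, n = 658; a·n₀/n = 195·317/658 = 93.9438; c·n₁/n = 37·341/658 = 19.1748
Stratum 3 (High): n₁ = 353, n₀ = 286, n = 639; a·n₀/n = 31·286/639 = 13.8748; c·n₁/n = 97·353/639 = 53.5853
RR_MH = (81.2348 + 93.9438 + 13.8748) / (36.3548 + 19.1748 + 53.5853) = 189.0534 / 109.1148 = 1.73261

1.733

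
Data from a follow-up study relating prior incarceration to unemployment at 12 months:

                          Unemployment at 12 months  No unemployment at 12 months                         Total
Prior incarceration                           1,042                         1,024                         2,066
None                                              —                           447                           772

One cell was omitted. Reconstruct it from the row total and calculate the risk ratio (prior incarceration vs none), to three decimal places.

1.198

The missing cell is in the unexposed row: 772 − 447 = 325.
So a = 1042, b = 1024, c = 325, d = 447.
RR = [a/(a+b)] / [c/(c+d)] = (1042/2066) / (325/772) = 0.50436/0.42098 = 1.19804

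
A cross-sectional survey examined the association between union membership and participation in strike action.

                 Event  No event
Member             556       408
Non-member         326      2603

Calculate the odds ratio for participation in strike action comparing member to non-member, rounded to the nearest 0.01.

10.88

Cells: a = 556, b = 408, c = 326, d = 2603.
OR = (a·d)/(b·c) = (556 × 2603) / (408 × 326) = 1447268 / 133008 = 10.88106
The odds of participation in strike action are about 10.88 times as high in the member group.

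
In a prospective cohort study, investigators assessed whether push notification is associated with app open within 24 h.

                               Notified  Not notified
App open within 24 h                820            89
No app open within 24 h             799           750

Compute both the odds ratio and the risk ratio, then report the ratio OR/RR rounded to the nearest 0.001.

Reading the table with exposure as columns: a = 820 (Notified, case), b = 799 (Notified, non-case), c = 89 (Not notified, case), d = 750.
OR = (820·750)/(799·89) = 615000/71111 = 8.64845
Risk in exposed = 820/1619 = 0.50649; risk in unexposed = 89/839 = 0.10608; RR = 4.77462
OR/RR = 8.64845 / 4.77462 = 1.81134
The outcome is not rare, so the OR lies further from 1 than the RR.

1.811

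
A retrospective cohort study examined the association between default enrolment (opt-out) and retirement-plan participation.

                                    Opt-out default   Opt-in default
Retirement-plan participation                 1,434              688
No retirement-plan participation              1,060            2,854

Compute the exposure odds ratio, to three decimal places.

5.612

Reading the table with exposure as columns: a = 1434 (Opt-out default, case), b = 1060 (Opt-out default, non-case), c = 688 (Opt-in default, case), d = 2854.
OR = (a·d)/(b·c) = (1434 × 2854) / (1060 × 688) = 4092636 / 729280 = 5.61189
The odds of retirement-plan participation are about 5.61 times as high in the opt-out default group.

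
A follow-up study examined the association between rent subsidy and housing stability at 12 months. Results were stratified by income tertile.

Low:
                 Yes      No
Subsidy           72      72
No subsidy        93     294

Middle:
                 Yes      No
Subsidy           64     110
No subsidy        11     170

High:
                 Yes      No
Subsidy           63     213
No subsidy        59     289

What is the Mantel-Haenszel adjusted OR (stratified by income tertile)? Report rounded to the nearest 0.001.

2.757

OR_MH = Σ(aᵢdᵢ/nᵢ) / Σ(bᵢcᵢ/nᵢ), where nᵢ is the stratum total.
Stratum 1 (Low): n = 531; a·d/n = 72·294/531 = 39.8644; b·c/n = 72·93/531 = 12.6102
Stratum 2 (Middle): n = 355; a·d/n = 64·170/355 = 30.6479; b·c/n = 110·11/355 = 3.4085
Stratum 3 (High): n = 624; a·d/n = 63·289/624 = 29.1779; b·c/n = 213·59/624 = 20.1394
OR_MH = (39.8644 + 30.6479 + 29.1779) / (12.6102 + 3.4085 + 20.1394) = 99.6902 / 36.1580 = 2.75707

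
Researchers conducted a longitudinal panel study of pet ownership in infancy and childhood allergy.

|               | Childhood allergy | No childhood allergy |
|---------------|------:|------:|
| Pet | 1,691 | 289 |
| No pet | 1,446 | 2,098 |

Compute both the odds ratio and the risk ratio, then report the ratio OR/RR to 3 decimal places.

4.056

Cells: a = 1691, b = 289, c = 1446, d = 2098.
OR = (1691·2098)/(289·1446) = 3547718/417894 = 8.48952
Risk in exposed = 1691/1980 = 0.85404; risk in unexposed = 1446/3544 = 0.40801; RR = 2.09317
OR/RR = 8.48952 / 2.09317 = 4.05582
The outcome is not rare, so the OR lies further from 1 than the RR.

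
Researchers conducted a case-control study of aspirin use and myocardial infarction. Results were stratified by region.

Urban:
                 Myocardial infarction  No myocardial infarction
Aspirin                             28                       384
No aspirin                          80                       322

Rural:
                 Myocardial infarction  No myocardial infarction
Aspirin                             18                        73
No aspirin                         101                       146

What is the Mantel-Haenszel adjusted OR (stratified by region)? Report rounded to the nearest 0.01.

0.32

OR_MH = Σ(aᵢdᵢ/nᵢ) / Σ(bᵢcᵢ/nᵢ), where nᵢ is the stratum total.
Stratum 1 (Urban): n = 814; a·d/n = 28·322/814 = 11.0762; b·c/n = 384·80/814 = 37.7396
Stratum 2 (Rural): n = 338; a·d/n = 18·146/338 = 7.7751; b·c/n = 73·101/338 = 21.8136
OR_MH = (11.0762 + 7.7751) / (37.7396 + 21.8136) = 18.8513 / 59.5532 = 0.31655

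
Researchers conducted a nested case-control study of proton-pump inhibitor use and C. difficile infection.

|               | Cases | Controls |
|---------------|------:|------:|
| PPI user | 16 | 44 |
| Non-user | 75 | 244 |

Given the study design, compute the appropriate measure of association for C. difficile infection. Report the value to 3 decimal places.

Cells: a = 16, b = 44, c = 75, d = 244.
This is a nested case-control study: participants were sampled on outcome status, so risks in the source population cannot be estimated directly — relative risk is not valid here. The odds ratio is the appropriate measure.
OR = (a·d)/(b·c) = (16 × 244) / (44 × 75) = 3904 / 3300 = 1.18303

1.183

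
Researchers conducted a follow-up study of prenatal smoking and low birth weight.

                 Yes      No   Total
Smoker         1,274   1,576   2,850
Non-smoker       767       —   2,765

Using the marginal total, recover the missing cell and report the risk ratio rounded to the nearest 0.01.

1.61

The missing cell is in the unexposed row: 2765 − 767 = 1998.
So a = 1274, b = 1576, c = 767, d = 1998.
RR = [a/(a+b)] / [c/(c+d)] = (1274/2850) / (767/2765) = 0.44702/0.27740 = 1.61148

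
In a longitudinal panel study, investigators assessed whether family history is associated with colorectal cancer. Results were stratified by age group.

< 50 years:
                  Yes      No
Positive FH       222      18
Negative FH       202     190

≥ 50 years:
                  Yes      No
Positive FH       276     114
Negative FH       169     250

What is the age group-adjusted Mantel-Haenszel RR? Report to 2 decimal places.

1.77

RR_MH = Σ(aᵢ·n₀ᵢ/nᵢ) / Σ(cᵢ·n₁ᵢ/nᵢ), with n₁ᵢ = aᵢ+bᵢ (exposed), n₀ᵢ = cᵢ+dᵢ (unexposed), nᵢ = n₁ᵢ+n₀ᵢ.
Stratum 1 (< 50 years): n₁ = 240, n₀ = 392, n = 632; a·n₀/n = 222·392/632 = 137.6962; c·n₁/n = 202·240/632 = 76.7089
Stratum 2 (≥ 50 years): n₁ = 390, n₀ = 419, n = 809; a·n₀/n = 276·419/809 = 142.9468; c·n₁/n = 169·390/809 = 81.4710
RR_MH = (137.6962 + 142.9468) / (76.7089 + 81.4710) = 280.6431 / 158.1798 = 1.77420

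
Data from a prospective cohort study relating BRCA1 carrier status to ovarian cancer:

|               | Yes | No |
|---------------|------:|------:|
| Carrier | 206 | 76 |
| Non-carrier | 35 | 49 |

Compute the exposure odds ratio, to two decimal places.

Cells: a = 206, b = 76, c = 35, d = 49.
OR = (a·d)/(b·c) = (206 × 49) / (76 × 35) = 10094 / 2660 = 3.79474
The odds of ovarian cancer are about 3.79 times as high in the carrier group.

3.79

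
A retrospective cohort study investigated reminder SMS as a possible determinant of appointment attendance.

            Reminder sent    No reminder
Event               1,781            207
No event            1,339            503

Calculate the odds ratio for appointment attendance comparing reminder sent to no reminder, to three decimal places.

3.232

Reading the table with exposure as columns: a = 1781 (Reminder sent, case), b = 1339 (Reminder sent, non-case), c = 207 (No reminder, case), d = 503.
OR = (a·d)/(b·c) = (1781 × 503) / (1339 × 207) = 895843 / 277173 = 3.23207
The odds of appointment attendance are about 3.23 times as high in the reminder sent group.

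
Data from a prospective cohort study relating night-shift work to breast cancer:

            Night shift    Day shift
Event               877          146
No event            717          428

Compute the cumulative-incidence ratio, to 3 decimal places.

2.163

Reading the table with exposure as columns: a = 877 (Night shift, case), b = 717 (Night shift, non-case), c = 146 (Day shift, case), d = 428.
Risk in exposed = 877/1594 = 0.55019; risk in unexposed = 146/574 = 0.25436.
RR = 0.55019 / 0.25436 = 2.16307
The risk among the exposed is 2.16 times that among the unexposed.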